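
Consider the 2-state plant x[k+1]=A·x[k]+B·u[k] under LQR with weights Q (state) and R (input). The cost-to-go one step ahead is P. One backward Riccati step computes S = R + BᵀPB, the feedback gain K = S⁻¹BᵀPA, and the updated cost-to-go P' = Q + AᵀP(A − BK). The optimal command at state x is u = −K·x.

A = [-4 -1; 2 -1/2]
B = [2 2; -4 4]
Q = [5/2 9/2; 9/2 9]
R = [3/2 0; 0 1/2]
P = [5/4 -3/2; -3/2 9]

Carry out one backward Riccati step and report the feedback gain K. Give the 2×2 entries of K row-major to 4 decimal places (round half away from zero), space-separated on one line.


BᵀP = [8.5000 -39.0000; -3.5000 33.0000]
S = R + BᵀPB = [3/2 0; 0 1/2] + [173.0000 -139.0000; -139.0000 125.0000] = [174.5000 -139.0000; -139.0000 125.5000]
BᵀPA = [-112.0000 11.0000; 80.0000 -13.0000]
K = S⁻¹·BᵀPA = [-1.1385 -0.1654; -0.6236 -0.2868]
A−BK = [-0.4758 -0.0957; -0.0599 -0.0145]
AᵀP(A−BK) = [2.3686 0.4176; 0.4176 0.0913]
P' = Q + AᵀP(A−BK) = [4.8686 4.9176; 4.9176 9.0913]
tr(P') = 13.9599

-1.1385 -0.1654 -0.6236 -0.2868


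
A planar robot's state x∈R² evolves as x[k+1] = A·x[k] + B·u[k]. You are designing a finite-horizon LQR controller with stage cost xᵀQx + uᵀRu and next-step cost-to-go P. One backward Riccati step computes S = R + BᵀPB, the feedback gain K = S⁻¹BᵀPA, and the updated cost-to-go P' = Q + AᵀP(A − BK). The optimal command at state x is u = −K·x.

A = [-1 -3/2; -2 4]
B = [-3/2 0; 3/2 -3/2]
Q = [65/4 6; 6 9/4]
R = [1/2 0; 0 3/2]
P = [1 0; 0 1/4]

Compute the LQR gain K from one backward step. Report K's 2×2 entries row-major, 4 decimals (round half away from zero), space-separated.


BᵀP = [-1.5000 0.3750; 0.0000 -0.3750]
S = R + BᵀPB = [1/2 0; 0 3/2] + [2.8125 -0.5625; -0.5625 0.5625] = [3.3125 -0.5625; -0.5625 2.0625]
BᵀPA = [0.7500 3.7500; 0.7500 -1.5000]
K = S⁻¹·BᵀPA = [0.3022 1.0576; 0.4460 -0.4388]
A−BK = [-0.5468 0.0863; -1.7842 1.7554]
AᵀP(A−BK) = [1.4388 -0.9640; -0.9640 1.6259]
P' = Q + AᵀP(A−BK) = [17.6888 5.0360; 5.0360 3.8759]
tr(P') = 21.5647

0.3022 1.0576 0.4460 -0.4388


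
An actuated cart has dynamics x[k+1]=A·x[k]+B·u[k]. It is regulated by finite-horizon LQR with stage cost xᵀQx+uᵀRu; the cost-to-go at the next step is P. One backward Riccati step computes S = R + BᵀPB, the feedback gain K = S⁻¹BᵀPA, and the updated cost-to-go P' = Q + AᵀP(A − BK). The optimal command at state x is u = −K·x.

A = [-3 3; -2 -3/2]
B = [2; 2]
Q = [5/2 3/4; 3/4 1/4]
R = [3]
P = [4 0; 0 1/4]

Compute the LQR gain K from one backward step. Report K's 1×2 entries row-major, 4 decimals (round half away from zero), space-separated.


-1.2500 1.1625

BᵀP = [8.0000 0.5000]
S = R + BᵀPB = [3] + [17.0000] = [20.0000]
BᵀPA = [-25.0000 23.2500]
K = S⁻¹·BᵀPA = [-1.2500 1.1625]
A−BK = [-0.5000 0.6750; 0.5000 -3.8250]
AᵀP(A−BK) = [5.7500 -6.1875; -6.1875 9.5344]
P' = Q + AᵀP(A−BK) = [8.2500 -5.4375; -5.4375 9.7844]
tr(P') = 18.0344


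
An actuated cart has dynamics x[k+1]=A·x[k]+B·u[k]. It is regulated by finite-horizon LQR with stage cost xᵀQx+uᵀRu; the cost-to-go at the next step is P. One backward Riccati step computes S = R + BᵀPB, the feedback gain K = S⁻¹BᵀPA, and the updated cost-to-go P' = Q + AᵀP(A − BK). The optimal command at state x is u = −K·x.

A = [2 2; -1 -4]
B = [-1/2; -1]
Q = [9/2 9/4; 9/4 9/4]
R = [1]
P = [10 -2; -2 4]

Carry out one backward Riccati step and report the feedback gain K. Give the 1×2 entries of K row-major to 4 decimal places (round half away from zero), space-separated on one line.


-0.5455 1.0909

BᵀP = [-3.0000 -3.0000]
S = R + BᵀPB = [1] + [4.5000] = [5.5000]
BᵀPA = [-3.0000 6.0000]
K = S⁻¹·BᵀPA = [-0.5455 1.0909]
A−BK = [1.7273 2.5455; -1.5455 -2.9091]
AᵀP(A−BK) = [50.3636 79.2727; 79.2727 129.4545]
P' = Q + AᵀP(A−BK) = [54.8636 81.5227; 81.5227 131.7045]
tr(P') = 186.5682


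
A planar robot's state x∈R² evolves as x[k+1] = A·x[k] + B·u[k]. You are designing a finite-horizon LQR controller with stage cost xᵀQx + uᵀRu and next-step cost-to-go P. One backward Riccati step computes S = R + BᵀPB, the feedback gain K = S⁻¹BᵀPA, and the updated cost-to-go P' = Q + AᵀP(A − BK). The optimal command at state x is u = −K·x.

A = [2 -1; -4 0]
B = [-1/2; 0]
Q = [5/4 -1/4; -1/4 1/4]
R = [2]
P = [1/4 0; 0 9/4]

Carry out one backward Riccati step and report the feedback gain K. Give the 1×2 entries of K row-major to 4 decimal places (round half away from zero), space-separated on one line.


BᵀP = [-0.1250 0.0000]
S = R + BᵀPB = [2] + [0.0625] = [2.0625]
BᵀPA = [-0.2500 0.1250]
K = S⁻¹·BᵀPA = [-0.1212 0.0606]
A−BK = [1.9394 -0.9697; -4.0000 0.0000]
AᵀP(A−BK) = [36.9697 -0.4848; -0.4848 0.2424]
P' = Q + AᵀP(A−BK) = [38.2197 -0.7348; -0.7348 0.4924]
tr(P') = 38.7121

-0.1212 0.0606


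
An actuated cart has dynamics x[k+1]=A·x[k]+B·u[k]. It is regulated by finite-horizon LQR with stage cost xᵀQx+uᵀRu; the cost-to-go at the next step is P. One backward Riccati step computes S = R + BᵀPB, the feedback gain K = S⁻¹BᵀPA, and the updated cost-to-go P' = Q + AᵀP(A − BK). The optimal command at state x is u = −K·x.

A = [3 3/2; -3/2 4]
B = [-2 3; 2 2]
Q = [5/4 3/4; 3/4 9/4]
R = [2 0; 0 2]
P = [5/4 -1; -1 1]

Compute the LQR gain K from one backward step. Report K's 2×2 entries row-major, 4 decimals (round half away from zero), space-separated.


-0.9388 0.5899 0.3022 0.3561

BᵀP = [-4.5000 4.0000; 1.7500 -1.0000]
S = R + BᵀPB = [2 0; 0 2] + [17.0000 -5.5000; -5.5000 3.2500] = [19.0000 -5.5000; -5.5000 5.2500]
BᵀPA = [-19.5000 9.2500; 6.7500 -1.3750]
K = S⁻¹·BᵀPA = [-0.9388 0.5899; 0.3022 0.3561]
A−BK = [0.2158 1.6115; -0.2266 2.1079]
AᵀP(A−BK) = [2.1529 -1.0252; -1.0252 1.8453]
P' = Q + AᵀP(A−BK) = [3.4029 -0.2752; -0.2752 4.0953]
tr(P') = 7.4982


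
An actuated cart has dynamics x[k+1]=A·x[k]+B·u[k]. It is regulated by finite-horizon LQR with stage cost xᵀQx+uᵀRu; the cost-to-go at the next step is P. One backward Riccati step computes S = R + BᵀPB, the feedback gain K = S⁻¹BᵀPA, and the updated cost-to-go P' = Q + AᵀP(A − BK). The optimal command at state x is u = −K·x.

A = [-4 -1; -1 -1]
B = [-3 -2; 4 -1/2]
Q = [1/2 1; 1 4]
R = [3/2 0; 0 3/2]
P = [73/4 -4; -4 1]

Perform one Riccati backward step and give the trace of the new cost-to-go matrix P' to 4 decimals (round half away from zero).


BᵀP = [-70.7500 16.0000; -34.5000 7.5000]
S = R + BᵀPB = [3/2 0; 0 3/2] + [276.2500 133.5000; 133.5000 65.2500] = [277.7500 133.5000; 133.5000 66.7500]
BᵀPA = [267.0000 54.7500; 130.5000 27.0000]
K = S⁻¹·BᵀPA = [0.5581 0.0698; 0.8388 0.2650]
A−BK = [-0.6480 -0.2608; -2.8132 -1.1466]
AᵀP(A−BK) = [2.5163 0.7949; 0.7949 0.2763]
P' = Q + AᵀP(A−BK) = [3.0163 1.7949; 1.7949 4.2763]
tr(P') = 7.2927

7.2927


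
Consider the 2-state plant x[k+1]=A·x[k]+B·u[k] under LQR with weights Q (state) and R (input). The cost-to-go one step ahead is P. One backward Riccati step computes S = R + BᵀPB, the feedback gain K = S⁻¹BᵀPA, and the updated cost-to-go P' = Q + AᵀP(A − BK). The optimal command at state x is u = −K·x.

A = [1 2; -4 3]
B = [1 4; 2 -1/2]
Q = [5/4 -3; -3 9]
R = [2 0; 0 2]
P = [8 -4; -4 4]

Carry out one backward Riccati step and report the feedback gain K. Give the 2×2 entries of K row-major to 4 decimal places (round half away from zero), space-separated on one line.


BᵀP = [0.0000 4.0000; 34.0000 -18.0000]
S = R + BᵀPB = [2 0; 0 2] + [8.0000 -2.0000; -2.0000 145.0000] = [10.0000 -2.0000; -2.0000 147.0000]
BᵀPA = [-16.0000 12.0000; 106.0000 14.0000]
K = S⁻¹·BᵀPA = [-1.4598 1.2224; 0.7012 0.1119]
A−BK = [-0.3452 0.3302; -0.7299 0.6112]
AᵀP(A−BK) = [6.3138 -4.3001; -4.3001 3.7653]
P' = Q + AᵀP(A−BK) = [7.5638 -7.3001; -7.3001 12.7653]
tr(P') = 20.3291

-1.4598 1.2224 0.7012 0.1119


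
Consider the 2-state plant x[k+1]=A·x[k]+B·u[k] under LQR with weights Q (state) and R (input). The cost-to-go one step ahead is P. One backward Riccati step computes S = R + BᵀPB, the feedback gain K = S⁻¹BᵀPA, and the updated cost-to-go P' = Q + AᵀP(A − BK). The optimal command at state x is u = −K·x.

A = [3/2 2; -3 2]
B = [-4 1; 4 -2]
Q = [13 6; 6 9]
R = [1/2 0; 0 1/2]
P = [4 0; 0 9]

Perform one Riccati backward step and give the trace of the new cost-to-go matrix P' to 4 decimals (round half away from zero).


30.4820

BᵀP = [-16.0000 36.0000; 4.0000 -18.0000]
S = R + BᵀPB = [1/2 0; 0 1/2] + [208.0000 -88.0000; -88.0000 40.0000] = [208.5000 -88.0000; -88.0000 40.5000]
BᵀPA = [-132.0000 40.0000; 60.0000 -28.0000]
K = S⁻¹·BᵀPA = [-0.0943 -1.2053; 1.2767 -3.3102]
A−BK = [-0.1537 0.4891; -0.0696 0.2006]
AᵀP(A−BK) = [0.9575 -2.4827; -2.4827 7.5245]
P' = Q + AᵀP(A−BK) = [13.9575 3.5173; 3.5173 16.5245]
tr(P') = 30.4820


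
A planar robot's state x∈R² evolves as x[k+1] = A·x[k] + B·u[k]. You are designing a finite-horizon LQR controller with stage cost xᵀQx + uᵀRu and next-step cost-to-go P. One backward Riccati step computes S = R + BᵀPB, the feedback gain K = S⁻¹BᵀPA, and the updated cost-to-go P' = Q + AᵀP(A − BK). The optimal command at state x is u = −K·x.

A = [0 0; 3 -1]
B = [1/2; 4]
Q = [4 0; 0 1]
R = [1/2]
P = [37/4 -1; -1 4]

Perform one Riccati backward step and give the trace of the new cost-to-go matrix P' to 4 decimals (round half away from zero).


6.7512

BᵀP = [0.6250 15.5000]
S = R + BᵀPB = [1/2] + [62.3125] = [62.8125]
BᵀPA = [46.5000 -15.5000]
K = S⁻¹·BᵀPA = [0.7403 -0.2468]
A−BK = [-0.3701 0.1234; 0.0388 -0.0129]
AᵀP(A−BK) = [1.5761 -0.5254; -0.5254 0.1751]
P' = Q + AᵀP(A−BK) = [5.5761 -0.5254; -0.5254 1.1751]
tr(P') = 6.7512


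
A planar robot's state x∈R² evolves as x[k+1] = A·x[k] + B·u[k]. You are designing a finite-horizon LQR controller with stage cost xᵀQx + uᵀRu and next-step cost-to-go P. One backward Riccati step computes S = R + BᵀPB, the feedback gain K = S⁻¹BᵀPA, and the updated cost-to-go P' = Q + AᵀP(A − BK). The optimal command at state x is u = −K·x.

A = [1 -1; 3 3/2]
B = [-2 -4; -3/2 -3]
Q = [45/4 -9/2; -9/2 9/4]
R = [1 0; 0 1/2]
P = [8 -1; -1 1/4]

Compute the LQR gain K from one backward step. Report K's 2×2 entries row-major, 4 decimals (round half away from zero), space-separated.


-0.0401 0.0706 -0.1604 0.2822

BᵀP = [-14.5000 1.6250; -29.0000 3.2500]
S = R + BᵀPB = [1 0; 0 1/2] + [26.5625 53.1250; 53.1250 106.2500] = [27.5625 53.1250; 53.1250 106.7500]
BᵀPA = [-9.6250 16.9375; -19.2500 33.8750]
K = S⁻¹·BᵀPA = [-0.0401 0.0706; -0.1604 0.2822]
A−BK = [0.2783 0.2700; 2.4587 2.4525]
AᵀP(A−BK) = [0.7769 0.7368; 0.7368 0.8073]
P' = Q + AᵀP(A−BK) = [12.0269 -3.7632; -3.7632 3.0573]
tr(P') = 15.0842


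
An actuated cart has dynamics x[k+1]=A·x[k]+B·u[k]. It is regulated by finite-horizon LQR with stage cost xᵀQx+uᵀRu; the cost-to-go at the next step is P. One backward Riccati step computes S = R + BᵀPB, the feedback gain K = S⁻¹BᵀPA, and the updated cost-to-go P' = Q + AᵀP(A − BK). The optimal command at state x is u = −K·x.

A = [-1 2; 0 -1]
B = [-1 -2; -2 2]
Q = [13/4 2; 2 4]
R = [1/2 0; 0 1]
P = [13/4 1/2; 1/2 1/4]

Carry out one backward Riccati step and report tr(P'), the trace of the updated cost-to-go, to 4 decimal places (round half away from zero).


8.0566

BᵀP = [-4.2500 -1.0000; -5.5000 -0.5000]
S = R + BᵀPB = [1/2 0; 0 1] + [6.2500 6.5000; 6.5000 10.0000] = [6.7500 6.5000; 6.5000 11.0000]
BᵀPA = [4.2500 -7.5000; 5.5000 -10.5000]
K = S⁻¹·BᵀPA = [0.3438 -0.4453; 0.2969 -0.6914]
A−BK = [-0.0625 0.1719; 0.0938 -0.5078]
AᵀP(A−BK) = [0.1563 -0.3047; -0.3047 0.6504]
P' = Q + AᵀP(A−BK) = [3.4063 1.6953; 1.6953 4.6504]
tr(P') = 8.0566


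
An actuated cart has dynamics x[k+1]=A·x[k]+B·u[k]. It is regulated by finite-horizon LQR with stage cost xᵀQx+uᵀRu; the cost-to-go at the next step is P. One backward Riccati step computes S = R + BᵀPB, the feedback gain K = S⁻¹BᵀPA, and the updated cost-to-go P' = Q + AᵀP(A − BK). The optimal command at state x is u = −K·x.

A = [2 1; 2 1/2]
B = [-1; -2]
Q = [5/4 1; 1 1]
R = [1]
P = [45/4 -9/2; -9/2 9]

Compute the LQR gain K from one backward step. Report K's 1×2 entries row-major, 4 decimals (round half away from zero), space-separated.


BᵀP = [-2.2500 -13.5000]
S = R + BᵀPB = [1] + [29.2500] = [30.2500]
BᵀPA = [-31.5000 -9.0000]
K = S⁻¹·BᵀPA = [-1.0413 -0.2975]
A−BK = [0.9587 0.7025; -0.0826 -0.0950]
AᵀP(A−BK) = [12.1983 8.6281; 8.6281 6.3223]
P' = Q + AᵀP(A−BK) = [13.4483 9.6281; 9.6281 7.3223]
tr(P') = 20.7707

-1.0413 -0.2975


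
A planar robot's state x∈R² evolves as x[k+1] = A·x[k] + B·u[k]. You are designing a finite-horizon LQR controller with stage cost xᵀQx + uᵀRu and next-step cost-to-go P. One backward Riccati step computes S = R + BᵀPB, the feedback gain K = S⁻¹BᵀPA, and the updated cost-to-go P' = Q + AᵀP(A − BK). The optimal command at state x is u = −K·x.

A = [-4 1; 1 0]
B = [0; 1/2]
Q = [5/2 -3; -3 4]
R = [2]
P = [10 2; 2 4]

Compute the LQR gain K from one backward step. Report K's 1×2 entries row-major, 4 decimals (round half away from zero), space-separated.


-0.6667 0.3333

BᵀP = [1.0000 2.0000]
S = R + BᵀPB = [2] + [1.0000] = [3.0000]
BᵀPA = [-2.0000 1.0000]
K = S⁻¹·BᵀPA = [-0.6667 0.3333]
A−BK = [-4.0000 1.0000; 1.3333 -0.1667]
AᵀP(A−BK) = [146.6667 -37.3333; -37.3333 9.6667]
P' = Q + AᵀP(A−BK) = [149.1667 -40.3333; -40.3333 13.6667]
tr(P') = 162.8333


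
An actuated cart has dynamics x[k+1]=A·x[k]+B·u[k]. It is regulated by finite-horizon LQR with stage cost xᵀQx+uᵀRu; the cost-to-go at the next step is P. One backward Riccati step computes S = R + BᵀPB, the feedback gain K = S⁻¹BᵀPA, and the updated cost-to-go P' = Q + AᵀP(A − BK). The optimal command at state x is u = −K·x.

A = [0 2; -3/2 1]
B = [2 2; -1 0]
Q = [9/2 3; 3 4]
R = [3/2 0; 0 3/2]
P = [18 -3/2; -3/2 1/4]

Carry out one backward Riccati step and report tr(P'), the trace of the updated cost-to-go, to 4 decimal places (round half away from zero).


9.6773

BᵀP = [37.5000 -3.2500; 36.0000 -3.0000]
S = R + BᵀPB = [3/2 0; 0 3/2] + [78.2500 75.0000; 75.0000 72.0000] = [79.7500 75.0000; 75.0000 73.5000]
BᵀPA = [4.8750 71.7500; 4.5000 69.0000]
K = S⁻¹·BᵀPA = [0.0880 0.4168; -0.0285 0.5135]
A−BK = [-0.1189 0.1395; -1.4120 1.4168]
AᵀP(A−BK) = [0.2621 -0.2175; -0.2175 0.9152]
P' = Q + AᵀP(A−BK) = [4.7621 2.7825; 2.7825 4.9152]
tr(P') = 9.6773


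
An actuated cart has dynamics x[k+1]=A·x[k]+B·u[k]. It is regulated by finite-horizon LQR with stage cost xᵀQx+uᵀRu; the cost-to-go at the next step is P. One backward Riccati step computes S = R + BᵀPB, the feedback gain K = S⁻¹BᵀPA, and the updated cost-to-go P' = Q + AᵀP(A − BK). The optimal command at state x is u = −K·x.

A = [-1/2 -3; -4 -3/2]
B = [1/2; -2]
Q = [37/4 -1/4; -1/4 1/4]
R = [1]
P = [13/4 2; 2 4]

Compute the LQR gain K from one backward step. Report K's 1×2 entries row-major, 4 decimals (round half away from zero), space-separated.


2.1131 1.2760

BᵀP = [-2.3750 -7.0000]
S = R + BᵀPB = [1] + [12.8125] = [13.8125]
BᵀPA = [29.1875 17.6250]
K = S⁻¹·BᵀPA = [2.1131 1.2760]
A−BK = [-1.5566 -3.6380; 0.2262 1.0520]
AᵀP(A−BK) = [11.1357 17.1312; 17.1312 33.7602]
P' = Q + AᵀP(A−BK) = [20.3857 16.8812; 16.8812 34.0102]
tr(P') = 54.3959


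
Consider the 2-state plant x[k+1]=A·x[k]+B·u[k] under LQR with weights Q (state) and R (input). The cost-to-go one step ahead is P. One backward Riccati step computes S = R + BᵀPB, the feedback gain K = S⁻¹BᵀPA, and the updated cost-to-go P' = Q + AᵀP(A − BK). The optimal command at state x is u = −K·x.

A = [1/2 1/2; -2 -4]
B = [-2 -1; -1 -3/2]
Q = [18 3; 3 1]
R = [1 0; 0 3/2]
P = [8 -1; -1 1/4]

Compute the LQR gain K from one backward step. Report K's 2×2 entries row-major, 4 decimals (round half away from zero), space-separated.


BᵀP = [-15.0000 1.7500; -6.5000 0.6250]
S = R + BᵀPB = [1 0; 0 3/2] + [28.2500 12.3750; 12.3750 5.5625] = [29.2500 12.3750; 12.3750 7.0625]
BᵀPA = [-11.0000 -14.5000; -4.5000 -5.7500]
K = S⁻¹·BᵀPA = [-0.4117 -0.5848; 0.0842 0.2105]
A−BK = [-0.2392 -0.4591; -2.2854 -4.2690]
AᵀP(A−BK) = [0.8503 1.5146; 1.5146 2.7310]
P' = Q + AᵀP(A−BK) = [18.8503 4.5146; 4.5146 3.7310]
tr(P') = 22.5813

-0.4117 -0.5848 0.0842 0.2105


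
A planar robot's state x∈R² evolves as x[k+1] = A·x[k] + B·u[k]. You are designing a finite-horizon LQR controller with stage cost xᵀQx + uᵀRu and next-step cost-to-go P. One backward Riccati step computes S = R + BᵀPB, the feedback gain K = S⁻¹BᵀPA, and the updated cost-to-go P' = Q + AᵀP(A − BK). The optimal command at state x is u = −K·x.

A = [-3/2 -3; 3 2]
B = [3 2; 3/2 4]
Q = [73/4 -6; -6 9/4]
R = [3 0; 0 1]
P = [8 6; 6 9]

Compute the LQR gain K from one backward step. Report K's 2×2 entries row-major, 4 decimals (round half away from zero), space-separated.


-0.9901 -1.3449 1.0041 0.8580

BᵀP = [33.0000 31.5000; 40.0000 48.0000]
S = R + BᵀPB = [3 0; 0 1] + [146.2500 192.0000; 192.0000 272.0000] = [149.2500 192.0000; 192.0000 273.0000]
BᵀPA = [45.0000 -36.0000; 84.0000 -24.0000]
K = S⁻¹·BᵀPA = [-0.9901 -1.3449; 1.0041 0.8580]
A−BK = [-0.5377 -0.6812; 0.4690 0.5855]
AᵀP(A−BK) = [5.2157 6.4522; 6.4522 8.1739]
P' = Q + AᵀP(A−BK) = [23.4657 0.4522; 0.4522 10.4239]
tr(P') = 33.8896


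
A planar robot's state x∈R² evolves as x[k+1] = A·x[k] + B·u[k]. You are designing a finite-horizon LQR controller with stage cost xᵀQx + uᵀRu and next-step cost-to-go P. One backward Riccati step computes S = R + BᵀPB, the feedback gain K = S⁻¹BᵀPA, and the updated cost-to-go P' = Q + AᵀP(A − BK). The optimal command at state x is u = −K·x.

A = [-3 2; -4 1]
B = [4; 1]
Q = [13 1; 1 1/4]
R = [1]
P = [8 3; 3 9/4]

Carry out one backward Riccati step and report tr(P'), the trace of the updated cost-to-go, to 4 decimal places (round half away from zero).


24.7363

BᵀP = [35.0000 14.2500]
S = R + BᵀPB = [1] + [154.2500] = [155.2500]
BᵀPA = [-162.0000 84.2500]
K = S⁻¹·BᵀPA = [-1.0435 0.5427]
A−BK = [1.1739 -0.1707; -2.9565 0.4573]
AᵀP(A−BK) = [10.9565 -2.0870; -2.0870 0.5298]
P' = Q + AᵀP(A−BK) = [23.9565 -1.0870; -1.0870 0.7798]
tr(P') = 24.7363


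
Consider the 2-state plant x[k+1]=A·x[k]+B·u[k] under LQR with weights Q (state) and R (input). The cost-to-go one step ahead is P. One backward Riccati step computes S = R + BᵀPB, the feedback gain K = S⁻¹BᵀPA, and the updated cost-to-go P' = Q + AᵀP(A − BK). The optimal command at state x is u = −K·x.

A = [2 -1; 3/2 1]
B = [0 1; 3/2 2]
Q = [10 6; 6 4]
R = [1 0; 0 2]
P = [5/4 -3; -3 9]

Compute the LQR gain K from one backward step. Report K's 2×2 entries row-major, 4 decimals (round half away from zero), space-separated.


BᵀP = [-4.5000 13.5000; -4.7500 15.0000]
S = R + BᵀPB = [1 0; 0 2] + [20.2500 22.5000; 22.5000 25.2500] = [21.2500 22.5000; 22.5000 27.2500]
BᵀPA = [11.2500 18.0000; 13.0000 19.7500]
K = S⁻¹·BᵀPA = [0.1931 0.6335; 0.3176 0.2017]
A−BK = [1.6824 -1.2017; 0.5751 -0.3536]
AᵀP(A−BK) = [0.9485 -0.2489; -0.2489 0.8635]
P' = Q + AᵀP(A−BK) = [10.9485 5.7511; 5.7511 4.8635]
tr(P') = 15.8120

0.1931 0.6335 0.3176 0.2017


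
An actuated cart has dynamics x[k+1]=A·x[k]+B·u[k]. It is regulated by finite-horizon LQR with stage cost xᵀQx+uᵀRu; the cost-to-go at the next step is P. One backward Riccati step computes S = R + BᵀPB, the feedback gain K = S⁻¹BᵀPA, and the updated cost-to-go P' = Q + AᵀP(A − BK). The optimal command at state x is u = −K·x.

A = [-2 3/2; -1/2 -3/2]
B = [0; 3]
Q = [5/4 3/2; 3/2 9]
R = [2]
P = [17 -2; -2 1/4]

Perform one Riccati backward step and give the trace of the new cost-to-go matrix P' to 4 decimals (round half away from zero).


66.2059

BᵀP = [-6.0000 0.7500]
S = R + BᵀPB = [2] + [2.2500] = [4.2500]
BᵀPA = [11.6250 -10.1250]
K = S⁻¹·BᵀPA = [2.7353 -2.3824]
A−BK = [-2.0000 1.5000; -8.7059 5.6471]
AᵀP(A−BK) = [32.2647 -27.6176; -27.6176 23.6912]
P' = Q + AᵀP(A−BK) = [33.5147 -26.1176; -26.1176 32.6912]
tr(P') = 66.2059


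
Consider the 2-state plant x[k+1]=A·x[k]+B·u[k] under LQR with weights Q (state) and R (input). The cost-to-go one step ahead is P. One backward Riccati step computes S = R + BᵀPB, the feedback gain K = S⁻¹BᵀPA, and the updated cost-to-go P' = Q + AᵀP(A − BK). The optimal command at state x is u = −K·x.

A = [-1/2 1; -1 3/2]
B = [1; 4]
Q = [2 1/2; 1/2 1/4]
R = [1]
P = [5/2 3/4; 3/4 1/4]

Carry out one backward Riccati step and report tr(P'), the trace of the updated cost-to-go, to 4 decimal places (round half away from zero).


2.7975

BᵀP = [5.5000 1.7500]
S = R + BᵀPB = [1] + [12.5000] = [13.5000]
BᵀPA = [-4.5000 8.1250]
K = S⁻¹·BᵀPA = [-0.3333 0.6019]
A−BK = [-0.1667 0.3981; 0.3333 -0.9074]
AᵀP(A−BK) = [0.1250 -0.2292; -0.2292 0.4225]
P' = Q + AᵀP(A−BK) = [2.1250 0.2708; 0.2708 0.6725]
tr(P') = 2.7975


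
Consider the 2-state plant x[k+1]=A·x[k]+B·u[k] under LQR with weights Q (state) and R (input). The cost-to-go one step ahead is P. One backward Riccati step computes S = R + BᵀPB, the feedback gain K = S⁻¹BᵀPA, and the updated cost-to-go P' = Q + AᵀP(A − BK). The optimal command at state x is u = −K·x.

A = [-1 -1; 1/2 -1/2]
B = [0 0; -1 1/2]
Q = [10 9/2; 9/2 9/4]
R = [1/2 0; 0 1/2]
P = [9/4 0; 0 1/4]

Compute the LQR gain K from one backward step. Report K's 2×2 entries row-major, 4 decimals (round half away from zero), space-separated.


BᵀP = [0.0000 -0.2500; 0.0000 0.1250]
S = R + BᵀPB = [1/2 0; 0 1/2] + [0.2500 -0.1250; -0.1250 0.0625] = [0.7500 -0.1250; -0.1250 0.5625]
BᵀPA = [-0.1250 0.1250; 0.0625 -0.0625]
K = S⁻¹·BᵀPA = [-0.1538 0.1538; 0.0769 -0.0769]
A−BK = [-1.0000 -1.0000; 0.3077 -0.3077]
AᵀP(A−BK) = [2.2885 2.2115; 2.2115 2.2885]
P' = Q + AᵀP(A−BK) = [12.2885 6.7115; 6.7115 4.5385]
tr(P') = 16.8269

-0.1538 0.1538 0.0769 -0.0769


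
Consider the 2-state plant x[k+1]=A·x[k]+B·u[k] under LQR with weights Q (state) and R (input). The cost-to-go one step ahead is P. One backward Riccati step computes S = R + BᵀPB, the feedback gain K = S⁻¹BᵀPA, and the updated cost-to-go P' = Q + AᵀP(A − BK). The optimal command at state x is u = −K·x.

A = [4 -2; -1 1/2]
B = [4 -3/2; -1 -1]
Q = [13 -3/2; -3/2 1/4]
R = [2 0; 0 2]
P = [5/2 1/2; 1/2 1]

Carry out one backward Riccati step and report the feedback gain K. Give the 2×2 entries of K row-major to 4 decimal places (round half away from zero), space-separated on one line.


BᵀP = [9.5000 1.0000; -4.2500 -1.7500]
S = R + BᵀPB = [2 0; 0 2] + [37.0000 -15.2500; -15.2500 8.1250] = [39.0000 -15.2500; -15.2500 10.1250]
BᵀPA = [37.0000 -18.5000; -15.2500 7.6250]
K = S⁻¹·BᵀPA = [0.8752 -0.4376; -0.1879 0.0940]
A−BK = [0.2172 -0.1086; -0.3127 0.1563]
AᵀP(A−BK) = [1.7505 -0.8752; -0.8752 0.4376]
P' = Q + AᵀP(A−BK) = [14.7505 -2.3752; -2.3752 0.6876]
tr(P') = 15.4381

0.8752 -0.4376 -0.1879 0.0940


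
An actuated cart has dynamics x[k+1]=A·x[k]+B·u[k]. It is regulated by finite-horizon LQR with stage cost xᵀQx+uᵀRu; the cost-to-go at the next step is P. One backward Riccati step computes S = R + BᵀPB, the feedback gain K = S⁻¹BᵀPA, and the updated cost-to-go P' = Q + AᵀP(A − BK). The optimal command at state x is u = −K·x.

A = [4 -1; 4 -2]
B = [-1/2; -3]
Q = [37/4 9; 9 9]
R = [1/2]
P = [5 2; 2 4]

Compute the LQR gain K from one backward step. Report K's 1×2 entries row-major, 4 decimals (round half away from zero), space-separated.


BᵀP = [-8.5000 -13.0000]
S = R + BᵀPB = [1/2] + [43.2500] = [43.7500]
BᵀPA = [-86.0000 34.5000]
K = S⁻¹·BᵀPA = [-1.9657 0.7886]
A−BK = [3.0171 -0.6057; -1.8971 0.3657]
AᵀP(A−BK) = [38.9486 -8.1829; -8.1829 1.7943]
P' = Q + AᵀP(A−BK) = [48.1986 0.8171; 0.8171 10.7943]
tr(P') = 58.9929

-1.9657 0.7886


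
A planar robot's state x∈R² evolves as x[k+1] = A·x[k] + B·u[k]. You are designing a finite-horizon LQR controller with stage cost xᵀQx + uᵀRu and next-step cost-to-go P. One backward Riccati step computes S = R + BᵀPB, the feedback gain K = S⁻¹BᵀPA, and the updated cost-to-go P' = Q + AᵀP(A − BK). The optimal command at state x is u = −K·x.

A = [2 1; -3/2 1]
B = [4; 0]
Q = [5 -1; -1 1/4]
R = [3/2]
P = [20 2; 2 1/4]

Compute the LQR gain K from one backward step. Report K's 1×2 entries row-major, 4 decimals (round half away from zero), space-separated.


BᵀP = [80.0000 8.0000]
S = R + BᵀPB = [3/2] + [320.0000] = [321.5000]
BᵀPA = [148.0000 88.0000]
K = S⁻¹·BᵀPA = [0.4603 0.2737]
A−BK = [0.1586 -0.0949; -1.5000 1.0000]
AᵀP(A−BK) = [0.4319 0.1149; 0.1149 0.1629]
P' = Q + AᵀP(A−BK) = [5.4319 -0.8851; -0.8851 0.4129]
tr(P') = 5.8448

0.4603 0.2737


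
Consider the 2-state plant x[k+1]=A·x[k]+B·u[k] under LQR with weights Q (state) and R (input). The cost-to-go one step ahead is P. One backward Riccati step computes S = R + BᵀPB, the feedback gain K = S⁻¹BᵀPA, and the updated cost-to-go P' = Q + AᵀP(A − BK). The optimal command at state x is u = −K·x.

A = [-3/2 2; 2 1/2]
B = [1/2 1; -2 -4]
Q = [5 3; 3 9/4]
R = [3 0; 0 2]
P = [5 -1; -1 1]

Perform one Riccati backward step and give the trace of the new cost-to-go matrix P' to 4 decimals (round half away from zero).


20.9477

BᵀP = [4.5000 -2.5000; 9.0000 -5.0000]
S = R + BᵀPB = [3 0; 0 2] + [7.2500 14.5000; 14.5000 29.0000] = [10.2500 14.5000; 14.5000 31.0000]
BᵀPA = [-11.7500 7.7500; -23.5000 15.5000]
K = S⁻¹·BᵀPA = [-0.2186 0.1442; -0.6558 0.4326]
A−BK = [-0.7349 1.4953; -1.0605 2.5186]
AᵀP(A−BK) = [3.2698 -5.3907; -5.3907 10.4279]
P' = Q + AᵀP(A−BK) = [8.2698 -2.3907; -2.3907 12.6779]
tr(P') = 20.9477


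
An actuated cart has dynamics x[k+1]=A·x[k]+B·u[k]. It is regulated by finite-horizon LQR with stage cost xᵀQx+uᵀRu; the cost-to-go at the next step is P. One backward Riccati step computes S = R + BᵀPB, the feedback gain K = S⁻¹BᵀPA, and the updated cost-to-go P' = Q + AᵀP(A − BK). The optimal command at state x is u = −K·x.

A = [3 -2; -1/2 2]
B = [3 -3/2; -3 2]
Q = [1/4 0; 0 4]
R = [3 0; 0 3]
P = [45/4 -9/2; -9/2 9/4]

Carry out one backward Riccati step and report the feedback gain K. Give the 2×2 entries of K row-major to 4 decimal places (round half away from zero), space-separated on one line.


BᵀP = [47.2500 -20.2500; -25.8750 11.2500]
S = R + BᵀPB = [3 0; 0 3] + [202.5000 -111.3750; -111.3750 61.3125] = [205.5000 -111.3750; -111.3750 64.3125]
BᵀPA = [151.8750 -135.0000; -83.2500 74.2500]
K = S⁻¹·BᵀPA = [0.6103 -0.5082; -0.2375 0.2744]
A−BK = [0.8127 -0.0637; 1.8060 -0.0734]
AᵀP(A−BK) = [2.8463 -1.2207; -1.2207 1.0165]
P' = Q + AᵀP(A−BK) = [3.0963 -1.2207; -1.2207 5.0165]
tr(P') = 8.1128

0.6103 -0.5082 -0.2375 0.2744


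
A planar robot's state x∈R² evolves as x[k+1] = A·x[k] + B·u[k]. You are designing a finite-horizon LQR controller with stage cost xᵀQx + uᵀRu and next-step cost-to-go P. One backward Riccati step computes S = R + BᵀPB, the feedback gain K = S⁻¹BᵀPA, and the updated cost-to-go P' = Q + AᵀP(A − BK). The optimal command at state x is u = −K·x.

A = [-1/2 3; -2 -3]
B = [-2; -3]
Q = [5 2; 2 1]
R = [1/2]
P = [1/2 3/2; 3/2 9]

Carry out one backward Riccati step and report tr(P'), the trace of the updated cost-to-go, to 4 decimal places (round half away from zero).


BᵀP = [-5.5000 -30.0000]
S = R + BᵀPB = [1/2] + [101.0000] = [101.5000]
BᵀPA = [62.7500 73.5000]
K = S⁻¹·BᵀPA = [0.6182 0.7241]
A−BK = [0.7365 4.4483; -0.1453 -0.8276]
AᵀP(A−BK) = [0.3313 1.0603; 1.0603 5.2759]
P' = Q + AᵀP(A−BK) = [5.3313 3.0603; 3.0603 6.2759]
tr(P') = 11.6071

11.6071


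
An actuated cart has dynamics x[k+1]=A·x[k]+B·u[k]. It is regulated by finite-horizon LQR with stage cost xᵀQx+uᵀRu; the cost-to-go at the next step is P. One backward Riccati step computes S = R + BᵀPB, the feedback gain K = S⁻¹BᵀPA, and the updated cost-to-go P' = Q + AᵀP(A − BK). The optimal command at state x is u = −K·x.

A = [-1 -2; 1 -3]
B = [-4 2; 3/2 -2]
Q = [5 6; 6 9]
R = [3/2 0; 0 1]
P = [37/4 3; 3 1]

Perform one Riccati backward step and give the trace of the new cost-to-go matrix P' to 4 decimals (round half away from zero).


15.5233

BᵀP = [-32.5000 -10.5000; 12.5000 4.0000]
S = R + BᵀPB = [3/2 0; 0 1] + [114.2500 -44.0000; -44.0000 17.0000] = [115.7500 -44.0000; -44.0000 18.0000]
BᵀPA = [22.0000 96.5000; -8.5000 -37.0000]
K = S⁻¹·BᵀPA = [0.1492 0.7390; -0.1076 -0.2492]
A−BK = [-0.1881 1.4542; 0.5610 -4.6068]
AᵀP(A−BK) = [0.0538 0.1246; 0.1246 1.4695]
P' = Q + AᵀP(A−BK) = [5.0538 6.1246; 6.1246 10.4695]
tr(P') = 15.5233


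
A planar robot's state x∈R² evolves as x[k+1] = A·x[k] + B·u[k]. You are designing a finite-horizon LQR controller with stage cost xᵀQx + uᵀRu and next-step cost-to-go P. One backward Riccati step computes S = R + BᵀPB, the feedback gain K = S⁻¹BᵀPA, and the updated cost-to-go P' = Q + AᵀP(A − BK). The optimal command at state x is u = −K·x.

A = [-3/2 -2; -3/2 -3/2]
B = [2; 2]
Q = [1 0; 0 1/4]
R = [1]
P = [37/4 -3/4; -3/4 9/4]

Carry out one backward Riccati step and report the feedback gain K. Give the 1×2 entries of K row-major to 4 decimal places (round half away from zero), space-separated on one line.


BᵀP = [17.0000 3.0000]
S = R + BᵀPB = [1] + [40.0000] = [41.0000]
BᵀPA = [-30.0000 -38.5000]
K = S⁻¹·BᵀPA = [-0.7317 -0.9390]
A−BK = [-0.0366 -0.1220; -0.0366 0.3780]
AᵀP(A−BK) = [0.5488 0.7043; 0.7043 1.4101]
P' = Q + AᵀP(A−BK) = [1.5488 0.7043; 0.7043 1.6601]
tr(P') = 3.2088

-0.7317 -0.9390


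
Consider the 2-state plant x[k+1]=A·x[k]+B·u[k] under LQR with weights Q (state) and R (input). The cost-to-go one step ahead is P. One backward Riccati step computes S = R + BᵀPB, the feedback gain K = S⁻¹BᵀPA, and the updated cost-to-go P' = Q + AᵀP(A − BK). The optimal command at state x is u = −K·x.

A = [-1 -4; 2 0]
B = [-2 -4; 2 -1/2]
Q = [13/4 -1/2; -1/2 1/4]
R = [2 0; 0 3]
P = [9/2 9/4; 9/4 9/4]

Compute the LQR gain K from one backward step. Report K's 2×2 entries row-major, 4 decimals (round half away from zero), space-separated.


BᵀP = [-4.5000 0.0000; -19.1250 -10.1250]
S = R + BᵀPB = [2 0; 0 3] + [9.0000 18.0000; 18.0000 81.5625] = [11.0000 18.0000; 18.0000 84.5625]
BᵀPA = [4.5000 18.0000; -1.1250 76.5000]
K = S⁻¹·BᵀPA = [0.6612 0.2394; -0.1540 0.8537]
A−BK = [-0.2938 -0.1064; 0.6007 -0.0520]
AᵀP(A−BK) = [1.3515 -0.1169; -0.1169 2.3829]
P' = Q + AᵀP(A−BK) = [4.6015 -0.6169; -0.6169 2.6329]
tr(P') = 7.2345

0.6612 0.2394 -0.1540 0.8537


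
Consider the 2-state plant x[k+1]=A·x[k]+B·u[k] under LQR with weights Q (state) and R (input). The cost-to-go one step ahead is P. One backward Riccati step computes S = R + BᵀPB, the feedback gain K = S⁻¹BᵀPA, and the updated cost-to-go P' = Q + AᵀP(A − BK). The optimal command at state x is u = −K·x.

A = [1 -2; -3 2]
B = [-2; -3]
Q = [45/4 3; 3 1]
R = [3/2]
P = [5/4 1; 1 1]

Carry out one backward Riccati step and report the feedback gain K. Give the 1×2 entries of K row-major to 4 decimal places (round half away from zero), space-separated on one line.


BᵀP = [-5.5000 -5.0000]
S = R + BᵀPB = [3/2] + [26.0000] = [27.5000]
BᵀPA = [9.5000 1.0000]
K = S⁻¹·BᵀPA = [0.3455 0.0364]
A−BK = [1.6909 -1.9273; -1.9636 2.1091]
AᵀP(A−BK) = [0.9682 -0.8455; -0.8455 0.9636]
P' = Q + AᵀP(A−BK) = [12.2182 2.1545; 2.1545 1.9636]
tr(P') = 14.1818

0.3455 0.0364


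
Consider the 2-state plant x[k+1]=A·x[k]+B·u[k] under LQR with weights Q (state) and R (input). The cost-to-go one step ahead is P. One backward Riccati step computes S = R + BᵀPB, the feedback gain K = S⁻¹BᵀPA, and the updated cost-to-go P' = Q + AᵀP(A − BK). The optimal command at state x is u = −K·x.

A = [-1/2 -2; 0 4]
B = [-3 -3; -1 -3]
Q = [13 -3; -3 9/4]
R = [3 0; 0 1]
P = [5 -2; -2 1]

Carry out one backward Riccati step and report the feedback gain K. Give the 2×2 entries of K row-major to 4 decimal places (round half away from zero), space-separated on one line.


BᵀP = [-13.0000 5.0000; -9.0000 3.0000]
S = R + BᵀPB = [3 0; 0 1] + [34.0000 24.0000; 24.0000 18.0000] = [37.0000 24.0000; 24.0000 19.0000]
BᵀPA = [6.5000 46.0000; 4.5000 30.0000]
K = S⁻¹·BᵀPA = [0.1220 1.2126; 0.0827 0.0472]
A−BK = [0.1142 1.7795; 0.3701 5.3543]
AᵀP(A−BK) = [0.0846 0.9055; 0.9055 10.8031]
P' = Q + AᵀP(A−BK) = [13.0846 -2.0945; -2.0945 13.0531]
tr(P') = 26.1378

0.1220 1.2126 0.0827 0.0472


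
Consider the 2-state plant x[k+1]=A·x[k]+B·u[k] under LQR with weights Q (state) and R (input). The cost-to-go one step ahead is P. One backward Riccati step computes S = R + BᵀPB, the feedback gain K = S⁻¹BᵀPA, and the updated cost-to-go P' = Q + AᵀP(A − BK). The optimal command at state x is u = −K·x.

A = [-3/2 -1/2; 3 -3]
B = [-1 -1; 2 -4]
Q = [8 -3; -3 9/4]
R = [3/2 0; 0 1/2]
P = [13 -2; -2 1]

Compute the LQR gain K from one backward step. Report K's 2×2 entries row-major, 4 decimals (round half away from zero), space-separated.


BᵀP = [-17.0000 4.0000; -5.0000 -2.0000]
S = R + BᵀPB = [3/2 0; 0 1/2] + [25.0000 1.0000; 1.0000 13.0000] = [26.5000 1.0000; 1.0000 13.5000]
BᵀPA = [37.5000 -3.5000; 1.5000 8.5000]
K = S⁻¹·BᵀPA = [1.4149 -0.1563; 0.0063 0.6412]
A−BK = [-0.0788 -0.0151; 0.1955 -0.1226]
AᵀP(A−BK) = [3.1834 -0.3516; -0.3516 0.2528]
P' = Q + AᵀP(A−BK) = [11.1834 -3.3516; -3.3516 2.5028]
tr(P') = 13.6862

1.4149 -0.1563 0.0063 0.6412


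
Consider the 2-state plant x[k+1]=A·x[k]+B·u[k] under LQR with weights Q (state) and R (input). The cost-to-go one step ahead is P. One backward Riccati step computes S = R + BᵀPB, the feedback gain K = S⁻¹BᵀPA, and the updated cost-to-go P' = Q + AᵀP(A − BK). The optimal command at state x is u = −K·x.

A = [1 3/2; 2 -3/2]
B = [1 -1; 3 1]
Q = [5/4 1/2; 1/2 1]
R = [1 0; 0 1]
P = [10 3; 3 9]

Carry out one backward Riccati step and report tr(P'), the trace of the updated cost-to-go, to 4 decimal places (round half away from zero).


4.9373

BᵀP = [19.0000 30.0000; -7.0000 6.0000]
S = R + BᵀPB = [1 0; 0 1] + [109.0000 11.0000; 11.0000 13.0000] = [110.0000 11.0000; 11.0000 14.0000]
BᵀPA = [79.0000 -16.5000; 5.0000 -19.5000]
K = S⁻¹·BᵀPA = [0.7407 -0.0116; -0.2248 -1.3837]
A−BK = [0.0345 0.1279; 0.0028 -0.0814]
AᵀP(A−BK) = [0.6117 0.3372; 0.3372 2.0756]
P' = Q + AᵀP(A−BK) = [1.8617 0.8372; 0.8372 3.0756]
tr(P') = 4.9373


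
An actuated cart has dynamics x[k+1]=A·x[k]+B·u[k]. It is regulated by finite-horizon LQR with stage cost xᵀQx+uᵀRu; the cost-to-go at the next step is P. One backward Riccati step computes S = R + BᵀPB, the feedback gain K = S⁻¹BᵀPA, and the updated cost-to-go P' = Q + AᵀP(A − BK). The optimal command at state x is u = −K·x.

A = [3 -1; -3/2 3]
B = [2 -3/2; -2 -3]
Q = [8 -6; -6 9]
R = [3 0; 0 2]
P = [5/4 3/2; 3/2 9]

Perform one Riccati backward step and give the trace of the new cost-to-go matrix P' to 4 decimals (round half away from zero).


BᵀP = [-0.5000 -15.0000; -6.3750 -29.2500]
S = R + BᵀPB = [3 0; 0 2] + [29.0000 45.7500; 45.7500 97.3125] = [32.0000 45.7500; 45.7500 99.3125]
BᵀPA = [21.0000 -44.5000; 24.7500 -81.3750]
K = S⁻¹·BᵀPA = [0.8786 -0.6420; -0.1555 -0.5236]
A−BK = [1.0094 -0.5015; -0.2094 0.1451]
AᵀP(A−BK) = [3.3985 -2.0583; -2.0583 2.0704]
P' = Q + AᵀP(A−BK) = [11.3985 -8.0583; -8.0583 11.0704]
tr(P') = 22.4689

22.4689


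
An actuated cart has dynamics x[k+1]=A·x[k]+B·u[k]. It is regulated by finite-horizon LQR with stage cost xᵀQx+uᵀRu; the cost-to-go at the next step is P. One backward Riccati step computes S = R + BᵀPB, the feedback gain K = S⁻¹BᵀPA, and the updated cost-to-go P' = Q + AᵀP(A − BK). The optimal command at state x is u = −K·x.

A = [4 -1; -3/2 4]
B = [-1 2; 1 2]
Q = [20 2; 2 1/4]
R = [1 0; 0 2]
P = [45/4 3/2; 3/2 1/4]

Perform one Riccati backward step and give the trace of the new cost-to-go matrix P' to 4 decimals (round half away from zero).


25.7511

BᵀP = [-9.7500 -1.2500; 25.5000 3.5000]
S = R + BᵀPB = [1 0; 0 2] + [8.5000 -22.0000; -22.0000 58.0000] = [9.5000 -22.0000; -22.0000 60.0000]
BᵀPA = [-37.1250 4.7500; 96.7500 -11.5000]
K = S⁻¹·BᵀPA = [-1.1512 0.3721; 1.1904 -0.0552]
A−BK = [0.4680 -0.5174; -2.7297 3.7384]
AᵀP(A−BK) = [4.6537 -1.0923; -1.0923 0.8474]
P' = Q + AᵀP(A−BK) = [24.6537 0.9077; 0.9077 1.0974]
tr(P') = 25.7511


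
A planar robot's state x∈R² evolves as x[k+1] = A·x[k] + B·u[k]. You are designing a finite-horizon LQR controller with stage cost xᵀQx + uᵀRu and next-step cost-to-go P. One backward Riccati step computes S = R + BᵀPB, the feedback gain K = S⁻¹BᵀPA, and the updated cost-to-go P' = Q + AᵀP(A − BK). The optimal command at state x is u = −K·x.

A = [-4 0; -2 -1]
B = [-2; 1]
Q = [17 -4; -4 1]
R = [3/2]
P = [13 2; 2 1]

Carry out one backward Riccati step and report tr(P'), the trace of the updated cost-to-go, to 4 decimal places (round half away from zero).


BᵀP = [-24.0000 -3.0000]
S = R + BᵀPB = [3/2] + [45.0000] = [46.5000]
BᵀPA = [102.0000 3.0000]
K = S⁻¹·BᵀPA = [2.1935 0.0645]
A−BK = [0.3871 0.1290; -4.1935 -1.0645]
AᵀP(A−BK) = [20.2581 3.4194; 3.4194 0.8065]
P' = Q + AᵀP(A−BK) = [37.2581 -0.5806; -0.5806 1.8065]
tr(P') = 39.0645

39.0645


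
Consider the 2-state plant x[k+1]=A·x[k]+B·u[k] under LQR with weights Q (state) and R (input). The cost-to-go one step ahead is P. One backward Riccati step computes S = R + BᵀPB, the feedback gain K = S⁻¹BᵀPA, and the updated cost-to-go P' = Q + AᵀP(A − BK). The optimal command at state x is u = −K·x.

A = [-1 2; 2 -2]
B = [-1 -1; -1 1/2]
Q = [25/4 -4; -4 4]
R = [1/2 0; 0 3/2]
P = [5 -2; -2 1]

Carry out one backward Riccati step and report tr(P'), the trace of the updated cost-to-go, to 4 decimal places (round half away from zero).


BᵀP = [-3.0000 1.0000; -6.0000 2.5000]
S = R + BᵀPB = [1/2 0; 0 3/2] + [2.0000 3.5000; 3.5000 7.2500] = [2.5000 3.5000; 3.5000 8.7500]
BᵀPA = [5.0000 -8.0000; 11.0000 -17.0000]
K = S⁻¹·BᵀPA = [0.5455 -1.0909; 1.0390 -1.5065]
A−BK = [0.5844 -0.5974; 2.0260 -2.3377]
AᵀP(A−BK) = [2.8442 -3.9740; -3.9740 5.6623]
P' = Q + AᵀP(A−BK) = [9.0942 -7.9740; -7.9740 9.6623]
tr(P') = 18.7565

18.7565


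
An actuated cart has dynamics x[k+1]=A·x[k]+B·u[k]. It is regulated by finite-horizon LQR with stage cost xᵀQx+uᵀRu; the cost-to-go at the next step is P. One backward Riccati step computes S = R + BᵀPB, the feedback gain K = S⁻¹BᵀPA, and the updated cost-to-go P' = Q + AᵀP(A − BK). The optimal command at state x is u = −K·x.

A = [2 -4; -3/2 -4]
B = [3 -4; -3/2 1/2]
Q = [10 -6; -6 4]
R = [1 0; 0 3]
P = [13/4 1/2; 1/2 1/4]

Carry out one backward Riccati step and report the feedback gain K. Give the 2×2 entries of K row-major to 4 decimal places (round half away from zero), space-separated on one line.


0.4387 -0.5409 -0.1346 0.7412

BᵀP = [9.0000 1.1250; -12.7500 -1.8750]
S = R + BᵀPB = [1 0; 0 3] + [25.3125 -35.4375; -35.4375 50.0625] = [26.3125 -35.4375; -35.4375 53.0625]
BᵀPA = [16.3125 -40.5000; -22.6875 58.5000]
K = S⁻¹·BᵀPA = [0.4387 -0.5409; -0.1346 0.7412]
A−BK = [0.1456 0.5876; -0.7746 -5.1820]
AᵀP(A−BK) = [0.3529 0.1402; 0.1402 6.7312]
P' = Q + AᵀP(A−BK) = [10.3529 -5.8598; -5.8598 10.7312]
tr(P') = 21.0841


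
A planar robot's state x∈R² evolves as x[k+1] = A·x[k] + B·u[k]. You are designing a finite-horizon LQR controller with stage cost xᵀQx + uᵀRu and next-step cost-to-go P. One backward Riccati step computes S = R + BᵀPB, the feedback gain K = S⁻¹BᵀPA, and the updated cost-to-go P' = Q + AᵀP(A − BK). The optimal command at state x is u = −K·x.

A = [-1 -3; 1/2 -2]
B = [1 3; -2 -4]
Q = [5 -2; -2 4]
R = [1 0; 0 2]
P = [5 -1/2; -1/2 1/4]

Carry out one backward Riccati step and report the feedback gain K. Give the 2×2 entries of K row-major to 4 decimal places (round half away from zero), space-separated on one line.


BᵀP = [6.0000 -1.0000; 17.0000 -2.5000]
S = R + BᵀPB = [1 0; 0 2] + [8.0000 22.0000; 22.0000 61.0000] = [9.0000 22.0000; 22.0000 63.0000]
BᵀPA = [-6.5000 -16.0000; -18.2500 -46.0000]
K = S⁻¹·BᵀPA = [-0.0964 0.0482; -0.2560 -0.7470]
A−BK = [-0.1355 -0.8072; -0.7169 -4.8916]
AᵀP(A−BK) = [0.2636 1.1807; 1.1807 6.4096]
P' = Q + AᵀP(A−BK) = [5.2636 -0.8193; -0.8193 10.4096]
tr(P') = 15.6732

-0.0964 0.0482 -0.2560 -0.7470
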